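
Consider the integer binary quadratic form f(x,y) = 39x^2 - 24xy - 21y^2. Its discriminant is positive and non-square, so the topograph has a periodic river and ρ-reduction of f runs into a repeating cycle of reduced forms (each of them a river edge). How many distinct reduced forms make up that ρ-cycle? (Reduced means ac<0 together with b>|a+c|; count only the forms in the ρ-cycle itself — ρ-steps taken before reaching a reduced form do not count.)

D = 3852, ⌊√D⌋ = 62
descent: ρ → (-21,24,39)  [lands on river]
river: ρ → (39,54,-6)
river: ρ → (-6,54,39)
river: ρ → (39,24,-21)
river: ρ → (-21,60,3)
river: ρ → (3,60,-21)
ρ-cycle length = 6 (tail of 1 descent step not counted)

6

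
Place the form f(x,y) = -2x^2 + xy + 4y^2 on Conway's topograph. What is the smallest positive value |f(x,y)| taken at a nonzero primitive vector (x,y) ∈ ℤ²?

descent: ρ → (4,-1,-2)
descent: ρ → (-2,5,1)  [lands on river]
river: ρ → (1,5,-2)
river: ρ → (-2,3,3)
river: ρ → (3,3,-2)
closes: descent 2, river 4
min |a| on river = 1

1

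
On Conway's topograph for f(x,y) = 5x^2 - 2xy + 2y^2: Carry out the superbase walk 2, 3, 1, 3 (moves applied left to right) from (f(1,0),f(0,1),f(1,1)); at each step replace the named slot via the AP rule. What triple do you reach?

start (5,2,5) = (f(1,0),f(0,1),f(1,1))
replace slot 2: 2·(5+5) − 2 = 18 → (5,18,5)
replace slot 3: 2·(5+18) − 5 = 41 → (5,18,41)
replace slot 1: 2·(18+41) − 5 = 113 → (113,18,41)
replace slot 3: 2·(113+18) − 41 = 221 → (113,18,221)

113,18,221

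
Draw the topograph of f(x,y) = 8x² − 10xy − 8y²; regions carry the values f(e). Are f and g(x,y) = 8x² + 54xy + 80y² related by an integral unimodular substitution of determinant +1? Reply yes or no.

D₁ = 356, D₂ = 356
river cycle of f (length 14): (-8, 10, 8), (8, 6, -10), (-10, 14, 4), (4, 18, -2), (-2, 18, 4), (4, 14, -10), (-10, 6, 8), (8, 10, -8), (-8, 6, 10), (10, 14, -4), … (4 more)
river cycle of g (length 14): (8, 6, -10), (-10, 14, 4), (4, 18, -2), (-2, 18, 4), (4, 14, -10), (-10, 6, 8), (8, 10, -8), (-8, 6, 10), (10, 14, -4), (-4, 18, 2), … (4 more)
cycles coincide ⇒ equivalent

yes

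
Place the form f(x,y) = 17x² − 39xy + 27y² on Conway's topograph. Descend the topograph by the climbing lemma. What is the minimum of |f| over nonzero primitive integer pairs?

translate: b→-5 (≡-39 mod 34), so (17,-39,27)→(17,-5,5)
flip: (17,-5,5)→(5,5,17)
reduced (well bottom): (5,5,17) with a≤c, −a<b≤a
well minimum = a = 5

5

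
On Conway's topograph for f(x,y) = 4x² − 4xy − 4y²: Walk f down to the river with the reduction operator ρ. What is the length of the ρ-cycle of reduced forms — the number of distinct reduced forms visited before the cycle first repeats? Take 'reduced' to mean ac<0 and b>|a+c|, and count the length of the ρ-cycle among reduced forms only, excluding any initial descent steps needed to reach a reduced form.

D = 80, ⌊√D⌋ = 8
descent: ρ → (-4,4,4)  [lands on river]
river: ρ → (4,4,-4)
ρ-cycle length = 2 (tail of 1 descent step not counted)

2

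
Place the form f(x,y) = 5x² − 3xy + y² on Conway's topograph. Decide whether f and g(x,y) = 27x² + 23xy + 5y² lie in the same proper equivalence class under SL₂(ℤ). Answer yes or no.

D₁ = -11, D₂ = -11
f: flip: (5,-3,1)→(1,3,5)
f: translate: b→1 (≡3 mod 2), so (1,3,5)→(1,1,3)
f: reduced (well bottom): (1,1,3) with a≤c, −a<b≤a
g: flip: (27,23,5)→(5,-23,27)
g: translate: b→-3 (≡-23 mod 10), so (5,-23,27)→(5,-3,1)
g: flip: (5,-3,1)→(1,3,5)
g: translate: b→1 (≡3 mod 2), so (1,3,5)→(1,1,3)
g: reduced (well bottom): (1,1,3) with a≤c, −a<b≤a
reduced forms (1, 1, 3) vs (1, 1, 3) ⇒ equivalent

yes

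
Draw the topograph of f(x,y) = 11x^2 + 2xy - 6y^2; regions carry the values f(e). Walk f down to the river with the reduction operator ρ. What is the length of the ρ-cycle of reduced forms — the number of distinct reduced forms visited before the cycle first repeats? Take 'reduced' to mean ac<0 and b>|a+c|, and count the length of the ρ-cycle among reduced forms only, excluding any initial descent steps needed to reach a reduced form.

D = 268, ⌊√D⌋ = 16
descent: ρ → (-6,10,7)  [lands on river]
river: ρ → (7,4,-9)
river: ρ → (-9,14,2)
river: ρ → (2,14,-9)
river: ρ → (-9,4,7)
river: ρ → (7,10,-6)
river: ρ → (-6,14,3)
river: ρ → (3,16,-1)
river: ρ → (-1,16,3)
river: ρ → (3,14,-6)
ρ-cycle length = 10 (tail of 1 descent step not counted)

10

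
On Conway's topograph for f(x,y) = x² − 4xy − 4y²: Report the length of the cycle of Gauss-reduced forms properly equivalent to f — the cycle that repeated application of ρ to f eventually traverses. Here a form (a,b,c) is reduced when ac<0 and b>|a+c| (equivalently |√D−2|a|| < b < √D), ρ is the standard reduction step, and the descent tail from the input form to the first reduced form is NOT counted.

D = 32, ⌊√D⌋ = 5
descent: ρ → (-4,4,1)  [lands on river]
river: ρ → (1,4,-4)
ρ-cycle length = 2 (tail of 1 descent step not counted)

2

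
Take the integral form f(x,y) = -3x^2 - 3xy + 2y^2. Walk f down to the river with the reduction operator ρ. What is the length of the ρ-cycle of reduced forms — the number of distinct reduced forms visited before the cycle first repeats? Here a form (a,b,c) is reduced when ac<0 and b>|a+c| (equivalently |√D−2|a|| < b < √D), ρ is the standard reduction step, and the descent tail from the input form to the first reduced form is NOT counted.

D = 33, ⌊√D⌋ = 5
descent: ρ → (2,3,-3)  [lands on river]
river: ρ → (-3,3,2)
river: ρ → (2,5,-1)
river: ρ → (-1,5,2)
ρ-cycle length = 4 (tail of 1 descent step not counted)

4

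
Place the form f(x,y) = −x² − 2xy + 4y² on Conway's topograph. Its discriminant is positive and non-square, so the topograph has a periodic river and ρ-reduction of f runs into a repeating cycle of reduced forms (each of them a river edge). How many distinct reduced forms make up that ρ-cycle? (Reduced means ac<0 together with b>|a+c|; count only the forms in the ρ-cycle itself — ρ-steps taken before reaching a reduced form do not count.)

D = 20, ⌊√D⌋ = 4
descent: ρ → (4,2,-1)
descent: ρ → (-1,4,1)  [lands on river]
river: ρ → (1,4,-1)
ρ-cycle length = 2 (tail of 2 descent steps not counted)

2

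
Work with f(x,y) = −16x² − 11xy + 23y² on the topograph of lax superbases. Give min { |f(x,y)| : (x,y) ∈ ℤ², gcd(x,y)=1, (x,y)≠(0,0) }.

descent: ρ → (23,11,-16)  [lands on river]
river: ρ → (-16,21,18)
river: ρ → (18,15,-19)
river: ρ → (-19,23,14)
river: ρ → (14,33,-9)
river: ρ → (-9,39,2)
river: ρ → (2,37,-28)
river: ρ → (-28,19,11)
river: ρ → (11,25,-22)
river: ρ → (-22,19,14)
river: ρ → (14,37,-4)
river: ρ → (-4,35,23)
closes: descent 1, river 12
min |a| on river = 2

2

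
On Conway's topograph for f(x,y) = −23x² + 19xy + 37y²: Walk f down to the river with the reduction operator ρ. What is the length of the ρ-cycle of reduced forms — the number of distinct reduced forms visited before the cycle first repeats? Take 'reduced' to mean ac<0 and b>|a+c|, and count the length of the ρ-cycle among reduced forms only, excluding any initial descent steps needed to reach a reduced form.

D = 3765, ⌊√D⌋ = 61
river: ρ → (37,55,-5)
river: ρ → (-5,55,37)
river: ρ → (37,19,-23)
river: ρ → (-23,27,33)
river: ρ → (33,39,-17)
river: ρ → (-17,29,43)
river: ρ → (43,57,-3)
river: ρ → (-3,57,43)
river: ρ → (43,29,-17)
river: ρ → (-17,39,33)
river: ρ → (33,27,-23)
river: ρ → (-23,19,37)
ρ-cycle length = 12 (tail of 0 descent steps not counted)

12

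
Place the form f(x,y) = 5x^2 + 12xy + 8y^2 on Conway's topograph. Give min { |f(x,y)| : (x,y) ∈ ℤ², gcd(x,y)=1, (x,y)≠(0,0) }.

translate: b→2 (≡12 mod 10), so (5,12,8)→(5,2,1)
flip: (5,2,1)→(1,-2,5)
translate: b→0 (≡-2 mod 2), so (1,-2,5)→(1,0,4)
reduced (well bottom): (1,0,4) with a≤c, −a<b≤a
well minimum = a = 1

1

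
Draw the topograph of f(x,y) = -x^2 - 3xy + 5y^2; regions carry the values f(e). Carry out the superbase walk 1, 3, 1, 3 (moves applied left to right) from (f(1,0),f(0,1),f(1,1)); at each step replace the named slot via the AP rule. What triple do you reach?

start (-1,5,1) = (f(1,0),f(0,1),f(1,1))
replace slot 1: 2·(5+1) − (-1) = 13 → (13,5,1)
replace slot 3: 2·(13+5) − 1 = 35 → (13,5,35)
replace slot 1: 2·(5+35) − 13 = 67 → (67,5,35)
replace slot 3: 2·(67+5) − 35 = 109 → (67,5,109)

67,5,109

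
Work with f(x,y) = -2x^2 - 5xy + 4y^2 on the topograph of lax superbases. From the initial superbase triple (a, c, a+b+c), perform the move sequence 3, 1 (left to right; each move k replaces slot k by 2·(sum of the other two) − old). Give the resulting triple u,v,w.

start (-2,4,-3) = (f(1,0),f(0,1),f(1,1))
replace slot 3: 2·((-2)+4) − (-3) = 7 → (-2,4,7)
replace slot 1: 2·(4+7) − (-2) = 24 → (24,4,7)

24,4,7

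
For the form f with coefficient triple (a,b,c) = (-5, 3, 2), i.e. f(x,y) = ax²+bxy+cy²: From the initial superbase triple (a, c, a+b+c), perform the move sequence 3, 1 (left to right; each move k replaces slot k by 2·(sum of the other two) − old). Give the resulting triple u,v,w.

start (-5,2,0) = (f(1,0),f(0,1),f(1,1))
replace slot 3: 2·((-5)+2) − 0 = -6 → (-5,2,-6)
replace slot 1: 2·(2+(-6)) − (-5) = -3 → (-3,2,-6)

-3,2,-6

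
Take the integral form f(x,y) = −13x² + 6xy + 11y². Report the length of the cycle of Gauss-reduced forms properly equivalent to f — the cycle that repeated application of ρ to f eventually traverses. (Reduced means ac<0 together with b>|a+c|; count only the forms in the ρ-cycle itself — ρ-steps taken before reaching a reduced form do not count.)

D = 608, ⌊√D⌋ = 24
river: ρ → (11,16,-8)
river: ρ → (-8,16,11)
river: ρ → (11,6,-13)
river: ρ → (-13,20,4)
river: ρ → (4,20,-13)
river: ρ → (-13,6,11)
ρ-cycle length = 6 (tail of 0 descent steps not counted)

6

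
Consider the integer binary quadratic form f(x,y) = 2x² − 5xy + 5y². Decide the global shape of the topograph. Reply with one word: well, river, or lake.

D = b²−4ac = (-5)² − 4·2·5 = -15
D < 0 ⇒ definite ⇒ every region one sign ⇒ single well

well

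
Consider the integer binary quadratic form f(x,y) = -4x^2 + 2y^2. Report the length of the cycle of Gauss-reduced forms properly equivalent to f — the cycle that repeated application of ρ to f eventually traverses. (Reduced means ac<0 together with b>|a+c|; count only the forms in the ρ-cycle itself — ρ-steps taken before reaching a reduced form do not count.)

D = 32, ⌊√D⌋ = 5
descent: ρ → (2,4,-2)  [lands on river]
river: ρ → (-2,4,2)
ρ-cycle length = 2 (tail of 1 descent step not counted)

2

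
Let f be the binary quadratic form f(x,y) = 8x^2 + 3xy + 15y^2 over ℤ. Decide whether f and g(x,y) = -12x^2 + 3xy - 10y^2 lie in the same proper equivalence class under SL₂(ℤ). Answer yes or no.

D₁ = -471, D₂ = -471
f: reduced (well bottom): (8,3,15) with a≤c, −a<b≤a
g is negative-definite; reduce −g:
−g: flip: (12,-3,10)→(10,3,12)
−g: reduced (well bottom): (10,3,12) with a≤c, −a<b≤a
flip sign back: reduced form of g is (-10,-3,-12)
reduced forms (8, 3, 15) vs (-10, -3, -12) ⇒ inequivalent

no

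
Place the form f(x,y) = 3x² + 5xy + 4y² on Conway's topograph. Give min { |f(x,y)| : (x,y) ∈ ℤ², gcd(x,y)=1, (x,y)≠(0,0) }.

translate: b→-1 (≡5 mod 6), so (3,5,4)→(3,-1,2)
flip: (3,-1,2)→(2,1,3)
reduced (well bottom): (2,1,3) with a≤c, −a<b≤a
well minimum = a = 2

2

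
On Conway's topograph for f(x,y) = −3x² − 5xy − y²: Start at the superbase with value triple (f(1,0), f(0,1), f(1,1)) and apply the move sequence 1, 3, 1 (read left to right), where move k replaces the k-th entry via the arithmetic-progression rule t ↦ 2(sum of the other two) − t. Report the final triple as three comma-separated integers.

start (-3,-1,-9) = (f(1,0),f(0,1),f(1,1))
replace slot 1: 2·((-1)+(-9)) − (-3) = -17 → (-17,-1,-9)
replace slot 3: 2·((-17)+(-1)) − (-9) = -27 → (-17,-1,-27)
replace slot 1: 2·((-1)+(-27)) − (-17) = -39 → (-39,-1,-27)

-39,-1,-27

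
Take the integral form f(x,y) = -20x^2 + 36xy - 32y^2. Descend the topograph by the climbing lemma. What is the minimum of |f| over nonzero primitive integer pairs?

translate: b→4 (≡-36 mod 40), so (20,-36,32)→(20,4,16)
flip: (20,4,16)→(16,-4,20)
reduced (well bottom): (16,-4,20) with a≤c, −a<b≤a
well minimum |f| = |-16| = 16 (negative-definite)

16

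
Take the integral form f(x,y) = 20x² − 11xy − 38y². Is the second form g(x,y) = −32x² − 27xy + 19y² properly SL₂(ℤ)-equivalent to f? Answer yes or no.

D₁ = 3161, D₂ = 3161
river cycle of f (length 30): (20, 29, -29), (-29, 29, 20), (20, 51, -7), (-7, 47, 34), (34, 21, -20), (-20, 19, 35), (35, 51, -4), (-4, 53, 22), (22, 35, -22), (-22, 53, 4), … (20 more)
river cycle of g (length 26): (19, 27, -32), (-32, 37, 14), (14, 47, -17), (-17, 55, 2), (2, 53, -44), (-44, 35, 11), (11, 53, -8), (-8, 43, 41), (41, 39, -10), (-10, 41, 37), … (16 more)
cycles differ ⇒ inequivalent

no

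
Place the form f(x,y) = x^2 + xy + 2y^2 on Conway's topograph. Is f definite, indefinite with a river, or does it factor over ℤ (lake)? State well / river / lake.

D = b²−4ac = 1² − 4·1·2 = -7
D < 0 ⇒ definite ⇒ every region one sign ⇒ single well

well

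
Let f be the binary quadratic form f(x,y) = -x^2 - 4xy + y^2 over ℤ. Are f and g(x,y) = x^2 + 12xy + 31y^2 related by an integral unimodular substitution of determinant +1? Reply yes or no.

D₁ = 20, D₂ = 20
river cycle of f (length 2): (1, 4, -1), (-1, 4, 1)
river cycle of g (length 2): (1, 4, -1), (-1, 4, 1)
cycles coincide ⇒ equivalent

yes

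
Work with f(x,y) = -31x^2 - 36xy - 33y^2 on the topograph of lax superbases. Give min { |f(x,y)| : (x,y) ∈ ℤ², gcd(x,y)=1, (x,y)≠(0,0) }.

translate: b→-26 (≡36 mod 62), so (31,36,33)→(31,-26,28)
flip: (31,-26,28)→(28,26,31)
reduced (well bottom): (28,26,31) with a≤c, −a<b≤a
well minimum |f| = |-28| = 28 (negative-definite)

28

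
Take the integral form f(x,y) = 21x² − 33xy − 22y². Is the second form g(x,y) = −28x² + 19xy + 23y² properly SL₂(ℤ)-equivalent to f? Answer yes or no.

D₁ = 2937, D₂ = 2937
river cycle of f (length 22): (-22, 33, 21), (21, 51, -4), (-4, 53, 8), (8, 43, -34), (-34, 25, 17), (17, 43, -16), (-16, 53, 2), (2, 51, -42), (-42, 33, 11), (11, 33, -42), … (12 more)
river cycle of g (length 30): (23, 27, -24), (-24, 21, 26), (26, 31, -19), (-19, 45, 12), (12, 51, -7), (-7, 47, 26), (26, 5, -28), (-28, 51, 3), (3, 51, -28), (-28, 5, 26), … (20 more)
cycles differ ⇒ inequivalent

no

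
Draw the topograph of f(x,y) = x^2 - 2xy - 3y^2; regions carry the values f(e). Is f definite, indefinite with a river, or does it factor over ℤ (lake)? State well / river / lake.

D = b²−4ac = (-2)² − 4·1·(-3) = 16
D = 4² is a perfect square ⇒ form factors over ℤ ⇒ lakes

lake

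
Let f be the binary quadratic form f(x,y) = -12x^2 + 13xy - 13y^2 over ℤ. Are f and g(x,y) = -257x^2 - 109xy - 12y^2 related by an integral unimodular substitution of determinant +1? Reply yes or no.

D₁ = -455, D₂ = -455
f is negative-definite; reduce −f:
−f: translate: b→11 (≡-13 mod 24), so (12,-13,13)→(12,11,12)
−f: reduced (well bottom): (12,11,12) with a≤c, −a<b≤a
flip sign back: reduced form of f is (-12,-11,-12)
g is negative-definite; reduce −g:
−g: flip: (257,109,12)→(12,-109,257)
−g: translate: b→11 (≡-109 mod 24), so (12,-109,257)→(12,11,12)
−g: reduced (well bottom): (12,11,12) with a≤c, −a<b≤a
flip sign back: reduced form of g is (-12,-11,-12)
reduced forms (-12, -11, -12) vs (-12, -11, -12) ⇒ equivalent

yes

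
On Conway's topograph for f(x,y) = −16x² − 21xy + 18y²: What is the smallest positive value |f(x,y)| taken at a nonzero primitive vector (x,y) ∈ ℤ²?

descent: ρ → (18,21,-16)  [lands on river]
river: ρ → (-16,11,23)
river: ρ → (23,35,-4)
river: ρ → (-4,37,14)
river: ρ → (14,19,-22)
river: ρ → (-22,25,11)
river: ρ → (11,19,-28)
river: ρ → (-28,37,2)
river: ρ → (2,39,-9)
river: ρ → (-9,33,14)
river: ρ → (14,23,-19)
river: ρ → (-19,15,18)
closes: descent 1, river 12
min |a| on river = 2

2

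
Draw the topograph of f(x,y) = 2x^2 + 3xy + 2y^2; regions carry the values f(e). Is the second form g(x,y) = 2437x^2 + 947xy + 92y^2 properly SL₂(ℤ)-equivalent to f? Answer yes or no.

D₁ = -7, D₂ = -7
f: translate: b→-1 (≡3 mod 4), so (2,3,2)→(2,-1,1)
f: flip: (2,-1,1)→(1,1,2)
f: reduced (well bottom): (1,1,2) with a≤c, −a<b≤a
g: flip: (2437,947,92)→(92,-947,2437)
g: translate: b→-27 (≡-947 mod 184), so (92,-947,2437)→(92,-27,2)
g: flip: (92,-27,2)→(2,27,92)
g: translate: b→-1 (≡27 mod 4), so (2,27,92)→(2,-1,1)
g: flip: (2,-1,1)→(1,1,2)
g: reduced (well bottom): (1,1,2) with a≤c, −a<b≤a
reduced forms (1, 1, 2) vs (1, 1, 2) ⇒ equivalent

yes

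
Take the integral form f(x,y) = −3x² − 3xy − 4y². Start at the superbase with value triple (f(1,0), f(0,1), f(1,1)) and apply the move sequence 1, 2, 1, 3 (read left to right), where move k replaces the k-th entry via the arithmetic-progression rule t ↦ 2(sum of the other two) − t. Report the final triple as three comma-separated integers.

start (-3,-4,-10) = (f(1,0),f(0,1),f(1,1))
replace slot 1: 2·((-4)+(-10)) − (-3) = -25 → (-25,-4,-10)
replace slot 2: 2·((-25)+(-10)) − (-4) = -66 → (-25,-66,-10)
replace slot 1: 2·((-66)+(-10)) − (-25) = -127 → (-127,-66,-10)
replace slot 3: 2·((-127)+(-66)) − (-10) = -376 → (-127,-66,-376)

-127,-66,-376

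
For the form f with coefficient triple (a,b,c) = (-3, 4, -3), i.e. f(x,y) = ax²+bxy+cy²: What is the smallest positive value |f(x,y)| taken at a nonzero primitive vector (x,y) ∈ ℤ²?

translate: b→2 (≡-4 mod 6), so (3,-4,3)→(3,2,2)
flip: (3,2,2)→(2,-2,3)
translate: b→2 (≡-2 mod 4), so (2,-2,3)→(2,2,3)
reduced (well bottom): (2,2,3) with a≤c, −a<b≤a
well minimum |f| = |-2| = 2 (negative-definite)

2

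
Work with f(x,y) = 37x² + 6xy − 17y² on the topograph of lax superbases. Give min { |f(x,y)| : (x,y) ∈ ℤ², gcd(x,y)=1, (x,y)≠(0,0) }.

descent: ρ → (-17,28,26)  [lands on river]
river: ρ → (26,24,-19)
river: ρ → (-19,14,31)
river: ρ → (31,48,-2)
river: ρ → (-2,48,31)
river: ρ → (31,14,-19)
river: ρ → (-19,24,26)
river: ρ → (26,28,-17)
river: ρ → (-17,40,14)
river: ρ → (14,44,-11)
river: ρ → (-11,44,14)
river: ρ → (14,40,-17)
closes: descent 1, river 12
min |a| on river = 2

2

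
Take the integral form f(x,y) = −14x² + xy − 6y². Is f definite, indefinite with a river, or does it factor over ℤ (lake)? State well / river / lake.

D = b²−4ac = 1² − 4·(-14)·(-6) = -335
D < 0 ⇒ definite ⇒ every region one sign ⇒ single well

well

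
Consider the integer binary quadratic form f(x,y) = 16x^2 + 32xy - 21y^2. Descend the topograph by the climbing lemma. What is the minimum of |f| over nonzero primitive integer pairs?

river: ρ → (-21,10,27)
river: ρ → (27,44,-4)
river: ρ → (-4,44,27)
river: ρ → (27,10,-21)
river: ρ → (-21,32,16)
river: ρ → (16,32,-21)
closes: descent 0, river 6
min |a| on river = 4

4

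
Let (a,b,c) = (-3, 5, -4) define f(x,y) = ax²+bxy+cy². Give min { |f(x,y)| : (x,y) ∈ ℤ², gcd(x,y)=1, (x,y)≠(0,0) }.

translate: b→1 (≡-5 mod 6), so (3,-5,4)→(3,1,2)
flip: (3,1,2)→(2,-1,3)
reduced (well bottom): (2,-1,3) with a≤c, −a<b≤a
well minimum |f| = |-2| = 2 (negative-definite)

2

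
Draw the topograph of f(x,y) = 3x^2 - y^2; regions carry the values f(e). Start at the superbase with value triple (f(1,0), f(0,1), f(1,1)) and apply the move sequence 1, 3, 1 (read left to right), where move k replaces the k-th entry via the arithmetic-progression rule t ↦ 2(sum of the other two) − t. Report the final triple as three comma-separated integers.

start (3,-1,2) = (f(1,0),f(0,1),f(1,1))
replace slot 1: 2·((-1)+2) − 3 = -1 → (-1,-1,2)
replace slot 3: 2·((-1)+(-1)) − 2 = -6 → (-1,-1,-6)
replace slot 1: 2·((-1)+(-6)) − (-1) = -13 → (-13,-1,-6)

-13,-1,-6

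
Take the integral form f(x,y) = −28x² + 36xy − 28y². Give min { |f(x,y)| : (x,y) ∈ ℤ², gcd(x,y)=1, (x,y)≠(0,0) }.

translate: b→20 (≡-36 mod 56), so (28,-36,28)→(28,20,20)
flip: (28,20,20)→(20,-20,28)
translate: b→20 (≡-20 mod 40), so (20,-20,28)→(20,20,28)
reduced (well bottom): (20,20,28) with a≤c, −a<b≤a
well minimum |f| = |-20| = 20 (negative-definite)

20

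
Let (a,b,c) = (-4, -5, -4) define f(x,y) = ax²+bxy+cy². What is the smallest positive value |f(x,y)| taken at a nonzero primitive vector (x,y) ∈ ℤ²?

translate: b→-3 (≡5 mod 8), so (4,5,4)→(4,-3,3)
flip: (4,-3,3)→(3,3,4)
reduced (well bottom): (3,3,4) with a≤c, −a<b≤a
well minimum |f| = |-3| = 3 (negative-definite)

3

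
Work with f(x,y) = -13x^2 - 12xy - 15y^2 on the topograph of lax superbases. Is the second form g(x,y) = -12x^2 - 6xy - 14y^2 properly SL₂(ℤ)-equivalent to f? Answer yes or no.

D₁ = -636, D₂ = -636
f is negative-definite; reduce −f:
−f: reduced (well bottom): (13,12,15) with a≤c, −a<b≤a
flip sign back: reduced form of f is (-13,-12,-15)
g is negative-definite; reduce −g:
−g: reduced (well bottom): (12,6,14) with a≤c, −a<b≤a
flip sign back: reduced form of g is (-12,-6,-14)
reduced forms (-13, -12, -15) vs (-12, -6, -14) ⇒ inequivalent

no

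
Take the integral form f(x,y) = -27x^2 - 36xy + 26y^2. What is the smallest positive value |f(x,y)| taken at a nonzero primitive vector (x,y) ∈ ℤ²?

descent: ρ → (26,36,-27)  [lands on river]
river: ρ → (-27,18,35)
river: ρ → (35,52,-10)
river: ρ → (-10,48,45)
river: ρ → (45,42,-13)
river: ρ → (-13,62,5)
river: ρ → (5,58,-37)
river: ρ → (-37,16,26)
closes: descent 1, river 8
min |a| on river = 5

5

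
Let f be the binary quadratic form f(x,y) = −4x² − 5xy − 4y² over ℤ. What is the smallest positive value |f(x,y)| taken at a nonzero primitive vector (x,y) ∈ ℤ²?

translate: b→-3 (≡5 mod 8), so (4,5,4)→(4,-3,3)
flip: (4,-3,3)→(3,3,4)
reduced (well bottom): (3,3,4) with a≤c, −a<b≤a
well minimum |f| = |-3| = 3 (negative-definite)

3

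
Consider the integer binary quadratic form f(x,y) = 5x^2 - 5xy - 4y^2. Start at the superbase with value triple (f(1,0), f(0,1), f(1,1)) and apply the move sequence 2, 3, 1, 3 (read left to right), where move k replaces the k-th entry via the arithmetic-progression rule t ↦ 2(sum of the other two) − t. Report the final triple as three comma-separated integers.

start (5,-4,-4) = (f(1,0),f(0,1),f(1,1))
replace slot 2: 2·(5+(-4)) − (-4) = 6 → (5,6,-4)
replace slot 3: 2·(5+6) − (-4) = 26 → (5,6,26)
replace slot 1: 2·(6+26) − 5 = 59 → (59,6,26)
replace slot 3: 2·(59+6) − 26 = 104 → (59,6,104)

59,6,104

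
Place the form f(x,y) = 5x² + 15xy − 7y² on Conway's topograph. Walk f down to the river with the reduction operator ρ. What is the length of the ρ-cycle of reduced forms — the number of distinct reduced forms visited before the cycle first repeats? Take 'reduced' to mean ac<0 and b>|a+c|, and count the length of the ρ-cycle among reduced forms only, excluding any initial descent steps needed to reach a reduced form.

D = 365, ⌊√D⌋ = 19
river: ρ → (-7,13,7)
river: ρ → (7,15,-5)
river: ρ → (-5,15,7)
river: ρ → (7,13,-7)
river: ρ → (-7,15,5)
river: ρ → (5,15,-7)
ρ-cycle length = 6 (tail of 0 descent steps not counted)

6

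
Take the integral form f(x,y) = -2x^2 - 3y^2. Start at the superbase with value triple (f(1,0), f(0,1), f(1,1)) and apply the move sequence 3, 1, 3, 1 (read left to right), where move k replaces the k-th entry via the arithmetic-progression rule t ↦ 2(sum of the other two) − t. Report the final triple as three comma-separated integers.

start (-2,-3,-5) = (f(1,0),f(0,1),f(1,1))
replace slot 3: 2·((-2)+(-3)) − (-5) = -5 → (-2,-3,-5)
replace slot 1: 2·((-3)+(-5)) − (-2) = -14 → (-14,-3,-5)
replace slot 3: 2·((-14)+(-3)) − (-5) = -29 → (-14,-3,-29)
replace slot 1: 2·((-3)+(-29)) − (-14) = -50 → (-50,-3,-29)

-50,-3,-29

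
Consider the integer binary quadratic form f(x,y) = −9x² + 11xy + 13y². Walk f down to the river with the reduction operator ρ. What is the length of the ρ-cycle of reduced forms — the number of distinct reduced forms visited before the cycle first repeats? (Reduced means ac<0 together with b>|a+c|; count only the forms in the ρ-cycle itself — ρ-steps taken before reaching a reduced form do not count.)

D = 589, ⌊√D⌋ = 24
river: ρ → (13,15,-7)
river: ρ → (-7,13,15)
river: ρ → (15,17,-5)
river: ρ → (-5,23,3)
river: ρ → (3,19,-19)
river: ρ → (-19,19,3)
river: ρ → (3,23,-5)
river: ρ → (-5,17,15)
river: ρ → (15,13,-7)
river: ρ → (-7,15,13)
river: ρ → (13,11,-9)
river: ρ → (-9,7,15)
river: ρ → (15,23,-1)
river: ρ → (-1,23,15)
river: ρ → (15,7,-9)
river: ρ → (-9,11,13)
ρ-cycle length = 16 (tail of 0 descent steps not counted)

16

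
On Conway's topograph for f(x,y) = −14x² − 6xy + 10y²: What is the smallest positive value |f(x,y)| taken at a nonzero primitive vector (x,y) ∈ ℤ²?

descent: ρ → (10,6,-14)  [lands on river]
river: ρ → (-14,22,2)
river: ρ → (2,22,-14)
river: ρ → (-14,6,10)
river: ρ → (10,14,-10)
river: ρ → (-10,6,14)
river: ρ → (14,22,-2)
river: ρ → (-2,22,14)
river: ρ → (14,6,-10)
river: ρ → (-10,14,10)
closes: descent 1, river 10
min |a| on river = 2

2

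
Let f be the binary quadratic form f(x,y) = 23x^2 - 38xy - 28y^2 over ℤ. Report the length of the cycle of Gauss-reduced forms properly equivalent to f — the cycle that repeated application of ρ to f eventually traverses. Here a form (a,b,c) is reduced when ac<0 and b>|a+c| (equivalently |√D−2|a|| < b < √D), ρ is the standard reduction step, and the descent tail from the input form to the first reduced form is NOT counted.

D = 4020, ⌊√D⌋ = 63
descent: ρ → (-28,38,23)  [lands on river]
river: ρ → (23,54,-12)
river: ρ → (-12,42,47)
river: ρ → (47,52,-7)
river: ρ → (-7,60,15)
river: ρ → (15,60,-7)
river: ρ → (-7,52,47)
river: ρ → (47,42,-12)
river: ρ → (-12,54,23)
river: ρ → (23,38,-28)
river: ρ → (-28,18,33)
river: ρ → (33,48,-13)
river: ρ → (-13,56,17)
river: ρ → (17,46,-28)
river: ρ → (-28,10,35)
river: ρ → (35,60,-3)
river: ρ → (-3,60,35)
river: ρ → (35,10,-28)
river: ρ → (-28,46,17)
river: ρ → (17,56,-13)
river: ρ → (-13,48,33)
river: ρ → (33,18,-28)
ρ-cycle length = 22 (tail of 1 descent step not counted)

22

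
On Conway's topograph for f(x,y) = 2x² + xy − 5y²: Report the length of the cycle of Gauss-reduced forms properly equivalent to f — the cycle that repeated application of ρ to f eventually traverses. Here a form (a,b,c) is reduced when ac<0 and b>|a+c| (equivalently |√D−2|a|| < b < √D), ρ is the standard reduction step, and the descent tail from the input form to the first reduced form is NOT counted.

D = 41, ⌊√D⌋ = 6
descent: ρ → (-5,-1,2)
descent: ρ → (2,5,-2)  [lands on river]
river: ρ → (-2,3,4)
river: ρ → (4,5,-1)
river: ρ → (-1,5,4)
river: ρ → (4,3,-2)
river: ρ → (-2,5,2)
river: ρ → (2,3,-4)
river: ρ → (-4,5,1)
river: ρ → (1,5,-4)
river: ρ → (-4,3,2)
ρ-cycle length = 10 (tail of 2 descent steps not counted)

10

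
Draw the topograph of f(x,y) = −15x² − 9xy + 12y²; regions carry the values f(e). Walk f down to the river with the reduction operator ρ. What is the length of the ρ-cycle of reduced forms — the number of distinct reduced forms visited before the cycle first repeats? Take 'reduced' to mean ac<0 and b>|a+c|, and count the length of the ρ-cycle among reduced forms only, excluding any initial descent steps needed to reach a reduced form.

D = 801, ⌊√D⌋ = 28
descent: ρ → (12,9,-15)  [lands on river]
river: ρ → (-15,21,6)
river: ρ → (6,27,-3)
river: ρ → (-3,27,6)
river: ρ → (6,21,-15)
river: ρ → (-15,9,12)
river: ρ → (12,15,-12)
river: ρ → (-12,9,15)
river: ρ → (15,21,-6)
river: ρ → (-6,27,3)
river: ρ → (3,27,-6)
river: ρ → (-6,21,15)
river: ρ → (15,9,-12)
river: ρ → (-12,15,12)
ρ-cycle length = 14 (tail of 1 descent step not counted)

14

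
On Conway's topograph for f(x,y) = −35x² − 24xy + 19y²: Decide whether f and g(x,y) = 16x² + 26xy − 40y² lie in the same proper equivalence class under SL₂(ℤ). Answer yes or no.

D₁ = 3236, D₂ = 3236
river cycle of f (length 42): (19, 24, -35), (-35, 46, 8), (8, 50, -23), (-23, 42, 16), (16, 54, -5), (-5, 56, 5), (5, 54, -16), (-16, 42, 23), (23, 50, -8), (-8, 46, 35), … (32 more)
river cycle of g (length 54): (-40, 54, 2), (2, 54, -40), (-40, 26, 16), (16, 38, -28), (-28, 18, 26), (26, 34, -20), (-20, 46, 14), (14, 38, -32), (-32, 26, 20), (20, 54, -4), … (44 more)
cycles differ ⇒ inequivalent

no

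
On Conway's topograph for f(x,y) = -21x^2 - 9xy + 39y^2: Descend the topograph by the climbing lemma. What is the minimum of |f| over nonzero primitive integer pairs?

descent: ρ → (39,9,-21)
descent: ρ → (-21,33,27)  [lands on river]
river: ρ → (27,21,-27)
river: ρ → (-27,33,21)
river: ρ → (21,51,-9)
river: ρ → (-9,57,3)
river: ρ → (3,57,-9)
river: ρ → (-9,51,21)
river: ρ → (21,33,-27)
river: ρ → (-27,21,27)
river: ρ → (27,33,-21)
river: ρ → (-21,51,9)
river: ρ → (9,57,-3)
river: ρ → (-3,57,9)
river: ρ → (9,51,-21)
closes: descent 2, river 14
min |a| on river = 3

3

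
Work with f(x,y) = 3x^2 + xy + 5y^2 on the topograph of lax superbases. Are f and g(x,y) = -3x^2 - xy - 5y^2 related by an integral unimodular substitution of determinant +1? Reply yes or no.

D₁ = -59, D₂ = -59
f: reduced (well bottom): (3,1,5) with a≤c, −a<b≤a
g is negative-definite; reduce −g:
−g: reduced (well bottom): (3,1,5) with a≤c, −a<b≤a
flip sign back: reduced form of g is (-3,-1,-5)
reduced forms (3, 1, 5) vs (-3, -1, -5) ⇒ inequivalent

no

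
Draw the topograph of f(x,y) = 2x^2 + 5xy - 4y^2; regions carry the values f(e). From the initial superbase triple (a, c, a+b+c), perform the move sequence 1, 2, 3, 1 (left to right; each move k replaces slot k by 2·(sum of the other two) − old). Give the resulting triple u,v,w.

start (2,-4,3) = (f(1,0),f(0,1),f(1,1))
replace slot 1: 2·((-4)+3) − 2 = -4 → (-4,-4,3)
replace slot 2: 2·((-4)+3) − (-4) = 2 → (-4,2,3)
replace slot 3: 2·((-4)+2) − 3 = -7 → (-4,2,-7)
replace slot 1: 2·(2+(-7)) − (-4) = -6 → (-6,2,-7)

-6,2,-7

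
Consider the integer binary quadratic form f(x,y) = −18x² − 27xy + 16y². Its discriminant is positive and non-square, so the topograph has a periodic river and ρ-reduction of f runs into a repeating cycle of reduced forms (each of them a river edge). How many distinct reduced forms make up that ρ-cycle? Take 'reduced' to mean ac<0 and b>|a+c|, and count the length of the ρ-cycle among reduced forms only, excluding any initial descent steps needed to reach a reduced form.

D = 1881, ⌊√D⌋ = 43
descent: ρ → (16,27,-18)  [lands on river]
river: ρ → (-18,9,25)
river: ρ → (25,41,-2)
river: ρ → (-2,43,4)
river: ρ → (4,37,-32)
river: ρ → (-32,27,9)
river: ρ → (9,27,-32)
river: ρ → (-32,37,4)
river: ρ → (4,43,-2)
river: ρ → (-2,41,25)
river: ρ → (25,9,-18)
river: ρ → (-18,27,16)
river: ρ → (16,37,-8)
river: ρ → (-8,43,1)
river: ρ → (1,43,-8)
river: ρ → (-8,37,16)
ρ-cycle length = 16 (tail of 1 descent step not counted)

16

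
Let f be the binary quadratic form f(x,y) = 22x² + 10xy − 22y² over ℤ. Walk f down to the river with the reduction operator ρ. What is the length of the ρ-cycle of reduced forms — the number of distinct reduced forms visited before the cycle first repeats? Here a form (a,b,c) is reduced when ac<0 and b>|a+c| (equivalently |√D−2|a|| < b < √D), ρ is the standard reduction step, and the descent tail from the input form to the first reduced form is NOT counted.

D = 2036, ⌊√D⌋ = 45
river: ρ → (-22,34,10)
river: ρ → (10,26,-34)
river: ρ → (-34,42,2)
river: ρ → (2,42,-34)
river: ρ → (-34,26,10)
river: ρ → (10,34,-22)
river: ρ → (-22,10,22)
river: ρ → (22,34,-10)
river: ρ → (-10,26,34)
river: ρ → (34,42,-2)
river: ρ → (-2,42,34)
river: ρ → (34,26,-10)
river: ρ → (-10,34,22)
river: ρ → (22,10,-22)
ρ-cycle length = 14 (tail of 0 descent steps not counted)

14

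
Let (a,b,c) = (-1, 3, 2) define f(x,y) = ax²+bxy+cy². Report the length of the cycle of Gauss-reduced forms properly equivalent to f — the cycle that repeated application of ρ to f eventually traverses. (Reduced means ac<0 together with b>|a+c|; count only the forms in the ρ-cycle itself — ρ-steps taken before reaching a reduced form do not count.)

D = 17, ⌊√D⌋ = 4
river: ρ → (2,1,-2)
river: ρ → (-2,3,1)
river: ρ → (1,3,-2)
river: ρ → (-2,1,2)
river: ρ → (2,3,-1)
river: ρ → (-1,3,2)
ρ-cycle length = 6 (tail of 0 descent steps not counted)

6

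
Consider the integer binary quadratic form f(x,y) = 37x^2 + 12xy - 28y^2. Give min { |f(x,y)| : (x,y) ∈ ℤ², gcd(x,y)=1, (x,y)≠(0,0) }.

river: ρ → (-28,44,21)
river: ρ → (21,40,-32)
river: ρ → (-32,24,29)
river: ρ → (29,34,-27)
river: ρ → (-27,20,36)
river: ρ → (36,52,-11)
river: ρ → (-11,58,21)
river: ρ → (21,26,-43)
river: ρ → (-43,60,4)
river: ρ → (4,60,-43)
river: ρ → (-43,26,21)
river: ρ → (21,58,-11)
river: ρ → (-11,52,36)
river: ρ → (36,20,-27)
river: ρ → (-27,34,29)
river: ρ → (29,24,-32)
river: ρ → (-32,40,21)
river: ρ → (21,44,-28)
river: ρ → (-28,12,37)
river: ρ → (37,62,-3)
river: ρ → (-3,64,16)
river: ρ → (16,64,-3)
river: ρ → (-3,62,37)
river: ρ → (37,12,-28)
closes: descent 0, river 24
min |a| on river = 3

3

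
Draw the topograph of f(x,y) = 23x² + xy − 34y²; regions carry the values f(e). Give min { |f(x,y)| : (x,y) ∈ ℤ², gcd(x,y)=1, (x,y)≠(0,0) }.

descent: ρ → (-34,-1,23)
descent: ρ → (23,47,-10)  [lands on river]
river: ρ → (-10,53,8)
river: ρ → (8,43,-40)
river: ρ → (-40,37,11)
river: ρ → (11,51,-12)
river: ρ → (-12,45,23)
closes: descent 2, river 6
min |a| on river = 8

8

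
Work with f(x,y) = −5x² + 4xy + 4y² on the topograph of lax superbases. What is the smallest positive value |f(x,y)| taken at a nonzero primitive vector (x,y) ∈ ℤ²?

river: ρ → (4,4,-5)
river: ρ → (-5,6,3)
river: ρ → (3,6,-5)
river: ρ → (-5,4,4)
closes: descent 0, river 4
min |a| on river = 3

3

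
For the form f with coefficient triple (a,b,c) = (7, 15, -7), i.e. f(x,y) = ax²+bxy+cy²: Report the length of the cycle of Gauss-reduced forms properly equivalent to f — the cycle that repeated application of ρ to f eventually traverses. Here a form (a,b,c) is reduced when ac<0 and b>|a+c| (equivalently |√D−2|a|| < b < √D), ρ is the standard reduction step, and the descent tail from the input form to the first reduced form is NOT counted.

D = 421, ⌊√D⌋ = 20
river: ρ → (-7,13,9)
river: ρ → (9,5,-11)
river: ρ → (-11,17,3)
river: ρ → (3,19,-5)
river: ρ → (-5,11,15)
river: ρ → (15,19,-1)
river: ρ → (-1,19,15)
river: ρ → (15,11,-5)
river: ρ → (-5,19,3)
river: ρ → (3,17,-11)
river: ρ → (-11,5,9)
river: ρ → (9,13,-7)
river: ρ → (-7,15,7)
river: ρ → (7,13,-9)
river: ρ → (-9,5,11)
river: ρ → (11,17,-3)
river: ρ → (-3,19,5)
river: ρ → (5,11,-15)
river: ρ → (-15,19,1)
river: ρ → (1,19,-15)
river: ρ → (-15,11,5)
river: ρ → (5,19,-3)
river: ρ → (-3,17,11)
river: ρ → (11,5,-9)
river: ρ → (-9,13,7)
river: ρ → (7,15,-7)
ρ-cycle length = 26 (tail of 0 descent steps not counted)

26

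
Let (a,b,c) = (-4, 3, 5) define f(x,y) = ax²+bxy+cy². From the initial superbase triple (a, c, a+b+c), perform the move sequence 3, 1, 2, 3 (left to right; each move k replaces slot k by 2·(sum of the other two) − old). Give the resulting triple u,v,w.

start (-4,5,4) = (f(1,0),f(0,1),f(1,1))
replace slot 3: 2·((-4)+5) − 4 = -2 → (-4,5,-2)
replace slot 1: 2·(5+(-2)) − (-4) = 10 → (10,5,-2)
replace slot 2: 2·(10+(-2)) − 5 = 11 → (10,11,-2)
replace slot 3: 2·(10+11) − (-2) = 44 → (10,11,44)

10,11,44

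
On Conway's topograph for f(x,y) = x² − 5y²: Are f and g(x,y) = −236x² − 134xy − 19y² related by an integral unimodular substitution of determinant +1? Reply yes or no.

D₁ = 20, D₂ = 20
river cycle of f (length 2): (1, 4, -1), (-1, 4, 1)
river cycle of g (length 2): (1, 4, -1), (-1, 4, 1)
cycles coincide ⇒ equivalent

yes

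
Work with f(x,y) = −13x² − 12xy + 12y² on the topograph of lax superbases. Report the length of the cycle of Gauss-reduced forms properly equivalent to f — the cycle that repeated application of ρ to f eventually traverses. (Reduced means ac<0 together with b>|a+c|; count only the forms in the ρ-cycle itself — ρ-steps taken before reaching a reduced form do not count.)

D = 768, ⌊√D⌋ = 27
descent: ρ → (12,12,-13)  [lands on river]
river: ρ → (-13,14,11)
river: ρ → (11,8,-16)
river: ρ → (-16,24,3)
river: ρ → (3,24,-16)
river: ρ → (-16,8,11)
river: ρ → (11,14,-13)
river: ρ → (-13,12,12)
ρ-cycle length = 8 (tail of 1 descent step not counted)

8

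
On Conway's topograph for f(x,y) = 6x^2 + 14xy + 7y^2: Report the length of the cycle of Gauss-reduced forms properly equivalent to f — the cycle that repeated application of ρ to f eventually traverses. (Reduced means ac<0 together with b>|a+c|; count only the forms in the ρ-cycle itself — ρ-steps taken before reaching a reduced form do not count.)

D = 28, ⌊√D⌋ = 5
descent: ρ → (7,0,-1)
descent: ρ → (-1,4,3)  [lands on river]
river: ρ → (3,2,-2)
river: ρ → (-2,2,3)
river: ρ → (3,4,-1)
ρ-cycle length = 4 (tail of 2 descent steps not counted)

4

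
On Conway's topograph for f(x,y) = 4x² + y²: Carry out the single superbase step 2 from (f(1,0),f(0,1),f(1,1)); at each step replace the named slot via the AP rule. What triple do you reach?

start (4,1,5) = (f(1,0),f(0,1),f(1,1))
replace slot 2: 2·(4+5) − 1 = 17 → (4,17,5)

4,17,5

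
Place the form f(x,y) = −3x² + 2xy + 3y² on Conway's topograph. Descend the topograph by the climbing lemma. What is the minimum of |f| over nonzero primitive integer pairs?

river: ρ → (3,4,-2)
river: ρ → (-2,4,3)
river: ρ → (3,2,-3)
river: ρ → (-3,4,2)
river: ρ → (2,4,-3)
river: ρ → (-3,2,3)
closes: descent 0, river 6
min |a| on river = 2

2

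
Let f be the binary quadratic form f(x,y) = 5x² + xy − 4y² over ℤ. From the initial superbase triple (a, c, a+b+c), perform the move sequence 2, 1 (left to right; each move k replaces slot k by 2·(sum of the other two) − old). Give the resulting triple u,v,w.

start (5,-4,2) = (f(1,0),f(0,1),f(1,1))
replace slot 2: 2·(5+2) − (-4) = 18 → (5,18,2)
replace slot 1: 2·(18+2) − 5 = 35 → (35,18,2)

35,18,2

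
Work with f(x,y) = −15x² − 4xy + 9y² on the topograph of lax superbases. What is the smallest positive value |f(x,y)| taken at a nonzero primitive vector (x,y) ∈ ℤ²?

descent: ρ → (9,22,-2)  [lands on river]
river: ρ → (-2,22,9)
river: ρ → (9,14,-10)
river: ρ → (-10,6,13)
river: ρ → (13,20,-3)
river: ρ → (-3,22,6)
river: ρ → (6,14,-15)
river: ρ → (-15,16,5)
river: ρ → (5,14,-18)
river: ρ → (-18,22,1)
river: ρ → (1,22,-18)
river: ρ → (-18,14,5)
river: ρ → (5,16,-15)
river: ρ → (-15,14,6)
river: ρ → (6,22,-3)
river: ρ → (-3,20,13)
river: ρ → (13,6,-10)
river: ρ → (-10,14,9)
closes: descent 1, river 18
min |a| on river = 1

1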